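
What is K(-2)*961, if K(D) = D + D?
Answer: -3844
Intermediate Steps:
K(D) = 2*D
K(-2)*961 = (2*(-2))*961 = -4*961 = -3844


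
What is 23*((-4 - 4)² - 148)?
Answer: -1932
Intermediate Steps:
23*((-4 - 4)² - 148) = 23*((-8)² - 148) = 23*(64 - 148) = 23*(-84) = -1932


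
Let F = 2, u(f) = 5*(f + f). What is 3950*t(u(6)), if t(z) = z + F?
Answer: 244900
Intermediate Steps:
u(f) = 10*f (u(f) = 5*(2*f) = 10*f)
t(z) = 2 + z (t(z) = z + 2 = 2 + z)
3950*t(u(6)) = 3950*(2 + 10*6) = 3950*(2 + 60) = 3950*62 = 244900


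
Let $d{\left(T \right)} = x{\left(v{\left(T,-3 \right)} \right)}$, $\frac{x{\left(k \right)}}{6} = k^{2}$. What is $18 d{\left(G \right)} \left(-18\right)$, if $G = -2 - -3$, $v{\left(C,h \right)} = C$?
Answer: $-1944$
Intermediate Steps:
$G = 1$ ($G = -2 + 3 = 1$)
$x{\left(k \right)} = 6 k^{2}$
$d{\left(T \right)} = 6 T^{2}$
$18 d{\left(G \right)} \left(-18\right) = 18 \cdot 6 \cdot 1^{2} \left(-18\right) = 18 \cdot 6 \cdot 1 \left(-18\right) = 18 \cdot 6 \left(-18\right) = 108 \left(-18\right) = -1944$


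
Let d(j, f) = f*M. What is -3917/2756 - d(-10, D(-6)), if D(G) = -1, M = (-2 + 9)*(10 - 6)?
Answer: 73251/2756 ≈ 26.579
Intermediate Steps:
M = 28 (M = 7*4 = 28)
d(j, f) = 28*f (d(j, f) = f*28 = 28*f)
-3917/2756 - d(-10, D(-6)) = -3917/2756 - 28*(-1) = -3917*1/2756 - 1*(-28) = -3917/2756 + 28 = 73251/2756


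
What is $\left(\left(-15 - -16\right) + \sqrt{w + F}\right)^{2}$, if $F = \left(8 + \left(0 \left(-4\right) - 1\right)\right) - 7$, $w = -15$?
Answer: $\left(1 + i \sqrt{15}\right)^{2} \approx -14.0 + 7.746 i$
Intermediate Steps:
$F = 0$ ($F = \left(8 + \left(0 - 1\right)\right) - 7 = \left(8 - 1\right) - 7 = 7 - 7 = 0$)
$\left(\left(-15 - -16\right) + \sqrt{w + F}\right)^{2} = \left(\left(-15 - -16\right) + \sqrt{-15 + 0}\right)^{2} = \left(\left(-15 + 16\right) + \sqrt{-15}\right)^{2} = \left(1 + i \sqrt{15}\right)^{2}$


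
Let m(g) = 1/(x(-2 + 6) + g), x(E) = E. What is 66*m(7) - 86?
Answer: -80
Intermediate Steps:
m(g) = 1/(4 + g) (m(g) = 1/((-2 + 6) + g) = 1/(4 + g))
66*m(7) - 86 = 66/(4 + 7) - 86 = 66/11 - 86 = 66*(1/11) - 86 = 6 - 86 = -80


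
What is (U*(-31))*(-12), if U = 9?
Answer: 3348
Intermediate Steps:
(U*(-31))*(-12) = (9*(-31))*(-12) = -279*(-12) = 3348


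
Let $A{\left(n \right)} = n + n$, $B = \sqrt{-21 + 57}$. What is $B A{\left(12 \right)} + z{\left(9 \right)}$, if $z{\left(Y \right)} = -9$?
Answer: $135$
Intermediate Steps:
$B = 6$ ($B = \sqrt{36} = 6$)
$A{\left(n \right)} = 2 n$
$B A{\left(12 \right)} + z{\left(9 \right)} = 6 \cdot 2 \cdot 12 - 9 = 6 \cdot 24 - 9 = 144 - 9 = 135$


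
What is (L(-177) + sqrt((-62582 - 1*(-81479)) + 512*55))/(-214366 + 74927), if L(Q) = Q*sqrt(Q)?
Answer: -sqrt(47057)/139439 + 177*I*sqrt(177)/139439 ≈ -0.0015557 + 0.016888*I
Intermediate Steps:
L(Q) = Q**(3/2)
(L(-177) + sqrt((-62582 - 1*(-81479)) + 512*55))/(-214366 + 74927) = ((-177)**(3/2) + sqrt((-62582 - 1*(-81479)) + 512*55))/(-214366 + 74927) = (-177*I*sqrt(177) + sqrt((-62582 + 81479) + 28160))/(-139439) = (-177*I*sqrt(177) + sqrt(18897 + 28160))*(-1/139439) = (-177*I*sqrt(177) + sqrt(47057))*(-1/139439) = (sqrt(47057) - 177*I*sqrt(177))*(-1/139439) = -sqrt(47057)/139439 + 177*I*sqrt(177)/139439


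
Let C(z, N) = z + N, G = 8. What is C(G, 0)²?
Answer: 64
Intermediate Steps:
C(z, N) = N + z
C(G, 0)² = (0 + 8)² = 8² = 64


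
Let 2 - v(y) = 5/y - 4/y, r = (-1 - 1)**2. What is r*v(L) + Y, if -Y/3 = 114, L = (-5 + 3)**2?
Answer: -335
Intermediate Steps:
L = 4 (L = (-2)**2 = 4)
r = 4 (r = (-2)**2 = 4)
v(y) = 2 - 1/y (v(y) = 2 - (5/y - 4/y) = 2 - 1/y)
Y = -342 (Y = -3*114 = -342)
r*v(L) + Y = 4*(2 - 1/4) - 342 = 4*(7/4) - 342 = 7 - 342 = -335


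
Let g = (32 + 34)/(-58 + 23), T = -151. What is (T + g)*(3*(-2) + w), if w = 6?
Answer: 0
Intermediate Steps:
g = -66/35 (g = 66/(-35) = 66*(-1/35) = -66/35 ≈ -1.8857)
(T + g)*(3*(-2) + w) = (-151 - 66/35)*(3*(-2) + 6) = -5351*(-6 + 6)/35 = -5351/35*0 = 0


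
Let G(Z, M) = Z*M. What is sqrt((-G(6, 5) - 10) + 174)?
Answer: sqrt(134) ≈ 11.576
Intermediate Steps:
G(Z, M) = M*Z
sqrt((-G(6, 5) - 10) + 174) = sqrt((-5*6 - 10) + 174) = sqrt((-1*30 - 10) + 174) = sqrt((-30 - 10) + 174) = sqrt(-40 + 174) = sqrt(134)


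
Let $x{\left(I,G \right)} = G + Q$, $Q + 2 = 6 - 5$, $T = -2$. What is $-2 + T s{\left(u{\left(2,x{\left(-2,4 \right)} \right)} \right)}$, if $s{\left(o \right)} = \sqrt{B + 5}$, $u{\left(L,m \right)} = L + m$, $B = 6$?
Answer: $-2 - 2 \sqrt{11} \approx -8.6333$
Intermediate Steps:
$Q = -1$ ($Q = -2 + \left(6 - 5\right) = -2 + 1 = -1$)
$x{\left(I,G \right)} = -1 + G$ ($x{\left(I,G \right)} = G - 1 = -1 + G$)
$s{\left(o \right)} = \sqrt{11}$ ($s{\left(o \right)} = \sqrt{6 + 5} = \sqrt{11}$)
$-2 + T s{\left(u{\left(2,x{\left(-2,4 \right)} \right)} \right)} = -2 - 2 \sqrt{11}$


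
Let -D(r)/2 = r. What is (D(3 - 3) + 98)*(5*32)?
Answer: 15680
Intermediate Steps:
D(r) = -2*r
(D(3 - 3) + 98)*(5*32) = (-2*(3 - 3) + 98)*(5*32) = (-2*0 + 98)*160 = (0 + 98)*160 = 98*160 = 15680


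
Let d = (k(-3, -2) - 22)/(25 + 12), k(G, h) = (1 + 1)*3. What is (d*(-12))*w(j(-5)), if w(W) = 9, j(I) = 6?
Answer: 1728/37 ≈ 46.703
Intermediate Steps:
k(G, h) = 6 (k(G, h) = 2*3 = 6)
d = -16/37 (d = (6 - 22)/(25 + 12) = -16/37 ≈ -0.43243)
(d*(-12))*w(j(-5)) = -16/37*(-12)*9 = (192/37)*9 = 1728/37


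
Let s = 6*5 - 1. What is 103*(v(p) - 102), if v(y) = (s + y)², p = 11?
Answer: 154294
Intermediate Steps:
s = 29 (s = 30 - 1 = 29)
v(y) = (29 + y)²
103*(v(p) - 102) = 103*((29 + 11)² - 102) = 103*(40² - 102) = 103*(1600 - 102) = 103*1498 = 154294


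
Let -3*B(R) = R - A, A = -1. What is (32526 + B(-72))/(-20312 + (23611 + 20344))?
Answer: 97649/70929 ≈ 1.3767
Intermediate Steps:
B(R) = -⅓ - R/3 (B(R) = -(R - 1*(-1))/3 = -(R + 1)/3 = -(1 + R)/3 = -⅓ - R/3)
(32526 + B(-72))/(-20312 + (23611 + 20344)) = (32526 + (-⅓ - ⅓*(-72)))/(-20312 + (23611 + 20344)) = (32526 + (-⅓ + 24))/(-20312 + 43955) = (32526 + 71/3)/23643 = (97649/3)*(1/23643) = 97649/70929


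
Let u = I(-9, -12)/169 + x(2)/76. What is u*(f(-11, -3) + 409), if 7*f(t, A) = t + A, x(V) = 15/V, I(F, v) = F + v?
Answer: -267399/25688 ≈ -10.409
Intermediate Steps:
f(t, A) = A/7 + t/7 (f(t, A) = (t + A)/7 = (A + t)/7 = A/7 + t/7)
u = -657/25688 (u = (-9 - 12)/169 + (15/2)/76 = -21*1/169 + (15*(½))*(1/76) = -21/169 + (15/2)*(1/76) = -21/169 + 15/152 = -657/25688 ≈ -0.025576)
u*(f(-11, -3) + 409) = -657*(((⅐)*(-3) + (⅐)*(-11)) + 409)/25688 = -657*((-3/7 - 11/7) + 409)/25688 = -657*(-2 + 409)/25688 = -657/25688*407 = -267399/25688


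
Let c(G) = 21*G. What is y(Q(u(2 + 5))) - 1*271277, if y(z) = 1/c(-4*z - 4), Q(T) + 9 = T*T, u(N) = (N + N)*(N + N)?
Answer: -875213389345/3226272 ≈ -2.7128e+5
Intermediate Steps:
u(N) = 4*N² (u(N) = (2*N)*(2*N) = 4*N²)
Q(T) = -9 + T² (Q(T) = -9 + T*T = -9 + T²)
y(z) = 1/(-84 - 84*z) (y(z) = 1/(21*(-4*z - 4)) = 1/(21*(-4 - 4*z)) = 1/(-84 - 84*z))
y(Q(u(2 + 5))) - 1*271277 = -1/(84 + 84*(-9 + (4*(2 + 5)²)²)) - 1*271277 = -1/(84 + 84*(-9 + (4*7²)²)) - 271277 = -1/(84 + 84*(-9 + (4*49)²)) - 271277 = -1/(84 + 84*(-9 + 196²)) - 271277 = -1/(84 + 84*(-9 + 38416)) - 271277 = -1/(84 + 84*38407) - 271277 = -1/(84 + 3226188) - 271277 = -1/3226272 - 271277 = -875213389345/3226272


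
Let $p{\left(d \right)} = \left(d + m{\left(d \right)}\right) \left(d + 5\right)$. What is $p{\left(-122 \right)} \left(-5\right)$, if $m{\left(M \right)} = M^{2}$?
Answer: $8635770$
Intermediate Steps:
$p{\left(d \right)} = \left(5 + d\right) \left(d + d^{2}\right)$ ($p{\left(d \right)} = \left(d + d^{2}\right) \left(d + 5\right) = \left(d + d^{2}\right) \left(5 + d\right) = \left(5 + d\right) \left(d + d^{2}\right)$)
$p{\left(-122 \right)} \left(-5\right) = - 122 \left(5 + \left(-122\right)^{2} + 6 \left(-122\right)\right) \left(-5\right) = - 122 \left(5 + 14884 - 732\right) \left(-5\right) = \left(-122\right) 14157 \left(-5\right) = \left(-1727154\right) \left(-5\right) = 8635770$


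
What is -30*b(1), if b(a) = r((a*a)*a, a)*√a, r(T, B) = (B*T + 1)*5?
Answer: -300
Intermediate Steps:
r(T, B) = 5 + 5*B*T (r(T, B) = (1 + B*T)*5 = 5 + 5*B*T)
b(a) = √a*(5 + 5*a⁴) (b(a) = (5 + 5*a*((a*a)*a))*√a = (5 + 5*a*(a²*a))*√a = (5 + 5*a*a³)*√a = (5 + 5*a⁴)*√a = √a*(5 + 5*a⁴))
-30*b(1) = -150*√1*(1 + 1⁴) = -150*(1 + 1) = -150*2 = -30*10 = -300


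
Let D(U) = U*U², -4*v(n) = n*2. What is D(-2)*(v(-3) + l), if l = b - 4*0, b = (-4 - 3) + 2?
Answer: 28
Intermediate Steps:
v(n) = -n/2 (v(n) = -n*2/4 = -n/2)
D(U) = U³
b = -5 (b = -7 + 2 = -5)
l = -5 (l = -5 - 4*0 = -5 + 0 = -5)
D(-2)*(v(-3) + l) = (-2)³*(-½*(-3) - 5) = -8*(3/2 - 5) = -8*(-7/2) = 28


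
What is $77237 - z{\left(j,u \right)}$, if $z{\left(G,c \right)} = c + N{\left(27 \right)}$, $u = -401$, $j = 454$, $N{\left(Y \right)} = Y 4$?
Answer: $77530$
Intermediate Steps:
$N{\left(Y \right)} = 4 Y$
$z{\left(G,c \right)} = 108 + c$ ($z{\left(G,c \right)} = c + 4 \cdot 27 = c + 108 = 108 + c$)
$77237 - z{\left(j,u \right)} = 77237 - \left(108 - 401\right) = 77237 - -293 = 77237 + 293 = 77530$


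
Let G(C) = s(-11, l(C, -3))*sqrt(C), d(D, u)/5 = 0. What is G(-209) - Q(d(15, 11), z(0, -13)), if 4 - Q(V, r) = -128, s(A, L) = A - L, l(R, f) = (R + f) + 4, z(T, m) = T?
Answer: -132 + 197*I*sqrt(209) ≈ -132.0 + 2848.0*I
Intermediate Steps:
d(D, u) = 0 (d(D, u) = 5*0 = 0)
l(R, f) = 4 + R + f
G(C) = sqrt(C)*(-12 - C) (G(C) = (-11 - (4 + C - 3))*sqrt(C) = (-11 - (1 + C))*sqrt(C) = (-11 + (-1 - C))*sqrt(C) = (-12 - C)*sqrt(C) = sqrt(C)*(-12 - C))
Q(V, r) = 132 (Q(V, r) = 4 - 1*(-128) = 4 + 128 = 132)
G(-209) - Q(d(15, 11), z(0, -13)) = sqrt(-209)*(-12 - 1*(-209)) - 1*132 = (I*sqrt(209))*(-12 + 209) - 132 = (I*sqrt(209))*197 - 132 = 197*I*sqrt(209) - 132 = -132 + 197*I*sqrt(209)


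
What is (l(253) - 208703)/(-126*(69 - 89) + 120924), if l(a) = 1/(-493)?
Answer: -8574215/5071491 ≈ -1.6907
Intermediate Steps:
l(a) = -1/493
(l(253) - 208703)/(-126*(69 - 89) + 120924) = (-1/493 - 208703)/(-126*(69 - 89) + 120924) = -102890580/(493*(-126*(-20) + 120924)) = -102890580/(493*(2520 + 120924)) = -102890580/493/123444 = -102890580/493*1/123444 = -8574215/5071491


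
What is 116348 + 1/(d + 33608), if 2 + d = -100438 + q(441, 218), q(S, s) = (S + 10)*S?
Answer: 15364800533/132059 ≈ 1.1635e+5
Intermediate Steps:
q(S, s) = S*(10 + S) (q(S, s) = (10 + S)*S = S*(10 + S))
d = 98451 (d = -2 + (-100438 + 441*(10 + 441)) = -2 + (-100438 + 441*451) = -2 + (-100438 + 198891) = -2 + 98453 = 98451)
116348 + 1/(d + 33608) = 116348 + 1/(98451 + 33608) = 116348 + 1/132059 = 15364800533/132059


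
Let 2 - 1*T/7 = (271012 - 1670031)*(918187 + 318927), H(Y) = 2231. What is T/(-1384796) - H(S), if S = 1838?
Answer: -22778780861/2603 ≈ -8.7510e+6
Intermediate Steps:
T = 12115221938176 (T = 14 - 7*(271012 - 1670031)*(918187 + 318927) = 14 - (-9793133)*1237114 = 14 - 7*(-1730745991166) = 14 + 12115221938162 = 12115221938176)
T/(-1384796) - H(S) = 12115221938176/(-1384796) - 1*2231 = 12115221938176*(-1/1384796) - 2231 = -22772973568/2603 - 2231 = -22778780861/2603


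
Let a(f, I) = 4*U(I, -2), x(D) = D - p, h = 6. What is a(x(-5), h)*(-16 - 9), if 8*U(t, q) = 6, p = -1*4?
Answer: -75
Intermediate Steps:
p = -4
U(t, q) = 3/4 (U(t, q) = (1/8)*6 = 3/4)
x(D) = 4 + D (x(D) = D - 1*(-4) = D + 4 = 4 + D)
a(f, I) = 3 (a(f, I) = 4*(3/4) = 3)
a(x(-5), h)*(-16 - 9) = 3*(-16 - 9) = 3*(-25) = -75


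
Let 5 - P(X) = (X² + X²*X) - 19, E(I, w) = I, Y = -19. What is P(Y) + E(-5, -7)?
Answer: 6517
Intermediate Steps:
P(X) = 24 - X² - X³ (P(X) = 5 - ((X² + X²*X) - 19) = 5 - ((X² + X³) - 19) = 5 - (-19 + X² + X³) = 5 + (19 - X² - X³) = 24 - X² - X³)
P(Y) + E(-5, -7) = (24 - 1*(-19)² - 1*(-19)³) - 5 = (24 - 1*361 - 1*(-6859)) - 5 = (24 - 361 + 6859) - 5 = 6522 - 5 = 6517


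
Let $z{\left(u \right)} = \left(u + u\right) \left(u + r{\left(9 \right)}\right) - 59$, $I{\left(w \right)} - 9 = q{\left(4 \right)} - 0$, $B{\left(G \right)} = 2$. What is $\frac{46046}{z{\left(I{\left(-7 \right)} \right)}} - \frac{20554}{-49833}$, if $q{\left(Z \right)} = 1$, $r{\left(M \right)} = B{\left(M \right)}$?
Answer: $\frac{2298330592}{9019773} \approx 254.81$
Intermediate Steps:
$r{\left(M \right)} = 2$
$I{\left(w \right)} = 10$ ($I{\left(w \right)} = 9 + \left(1 - 0\right) = 9 + \left(1 + 0\right) = 9 + 1 = 10$)
$z{\left(u \right)} = -59 + 2 u \left(2 + u\right)$ ($z{\left(u \right)} = \left(u + u\right) \left(u + 2\right) - 59 = 2 u \left(2 + u\right) - 59 = -59 + 2 u \left(2 + u\right)$)
$\frac{46046}{z{\left(I{\left(-7 \right)} \right)}} - \frac{20554}{-49833} = \frac{46046}{-59 + 2 \cdot 10^{2} + 4 \cdot 10} - \frac{20554}{-49833} = \frac{46046}{-59 + 2 \cdot 100 + 40} - - \frac{20554}{49833} = \frac{46046}{-59 + 200 + 40} + \frac{20554}{49833} = \frac{46046}{181} + \frac{20554}{49833} = \frac{2298330592}{9019773}$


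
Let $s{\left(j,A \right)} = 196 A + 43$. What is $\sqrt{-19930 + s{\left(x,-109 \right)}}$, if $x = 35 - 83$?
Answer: $i \sqrt{41251} \approx 203.1 i$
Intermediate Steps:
$x = -48$ ($x = 35 - 83 = -48$)
$s{\left(j,A \right)} = 43 + 196 A$
$\sqrt{-19930 + s{\left(x,-109 \right)}} = \sqrt{-19930 + \left(43 + 196 \left(-109\right)\right)} = \sqrt{-19930 + \left(43 - 21364\right)} = \sqrt{-19930 - 21321} = \sqrt{-41251} = i \sqrt{41251}$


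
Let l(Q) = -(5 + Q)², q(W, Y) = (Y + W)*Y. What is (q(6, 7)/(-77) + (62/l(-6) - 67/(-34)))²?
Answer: 524089449/139876 ≈ 3746.8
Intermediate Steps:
q(W, Y) = Y*(W + Y) (q(W, Y) = (W + Y)*Y = Y*(W + Y))
(q(6, 7)/(-77) + (62/l(-6) - 67/(-34)))² = ((7*(6 + 7))/(-77) + (62/((-(5 - 6)²)) - 67/(-34)))² = ((7*13)*(-1/77) + (62/((-1*(-1)²)) - 67*(-1/34)))² = (91*(-1/77) + (62/((-1*1)) + 67/34))² = (-13/11 + (62/(-1) + 67/34))² = (-13/11 + (62*(-1) + 67/34))² = (-13/11 + (-62 + 67/34))² = (-13/11 - 2041/34)² = (-22893/374)² = 524089449/139876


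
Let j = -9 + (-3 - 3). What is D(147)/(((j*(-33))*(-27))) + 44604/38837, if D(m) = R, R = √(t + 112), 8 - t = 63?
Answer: 44604/38837 - √57/13365 ≈ 1.1479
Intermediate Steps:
t = -55 (t = 8 - 1*63 = 8 - 63 = -55)
R = √57 (R = √(-55 + 112) = √57 ≈ 7.5498)
D(m) = √57
j = -15 (j = -9 - 6 = -15)
D(147)/(((j*(-33))*(-27))) + 44604/38837 = √57/((-15*(-33)*(-27))) + 44604/38837 = √57/((495*(-27))) + 44604*(1/38837) = √57/(-13365) + 44604/38837 = √57*(-1/13365) + 44604/38837 = -√57/13365 + 44604/38837 = 44604/38837 - √57/13365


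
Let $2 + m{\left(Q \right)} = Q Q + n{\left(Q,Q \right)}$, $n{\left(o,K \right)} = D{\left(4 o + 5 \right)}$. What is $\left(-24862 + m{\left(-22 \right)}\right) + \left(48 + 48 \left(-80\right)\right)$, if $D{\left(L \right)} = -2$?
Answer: $-28174$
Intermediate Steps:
$n{\left(o,K \right)} = -2$
$m{\left(Q \right)} = -4 + Q^{2}$ ($m{\left(Q \right)} = -2 + \left(Q Q - 2\right) = -2 + \left(Q^{2} - 2\right) = -2 + \left(-2 + Q^{2}\right) = -4 + Q^{2}$)
$\left(-24862 + m{\left(-22 \right)}\right) + \left(48 + 48 \left(-80\right)\right) = \left(-24862 - \left(4 - \left(-22\right)^{2}\right)\right) + \left(48 + 48 \left(-80\right)\right) = \left(-24862 + \left(-4 + 484\right)\right) + \left(48 - 3840\right) = \left(-24862 + 480\right) - 3792 = -24382 - 3792 = -28174$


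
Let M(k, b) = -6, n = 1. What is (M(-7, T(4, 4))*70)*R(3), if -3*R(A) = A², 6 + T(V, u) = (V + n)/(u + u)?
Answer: 1260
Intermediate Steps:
T(V, u) = -6 + (1 + V)/(2*u) (T(V, u) = -6 + (V + 1)/(u + u) = -6 + (1 + V)/((2*u)) = -6 + (1 + V)*(1/(2*u)) = -6 + (1 + V)/(2*u))
R(A) = -A²/3
(M(-7, T(4, 4))*70)*R(3) = (-6*70)*(-⅓*3²) = -(-140)*9 = -420*(-3) = 1260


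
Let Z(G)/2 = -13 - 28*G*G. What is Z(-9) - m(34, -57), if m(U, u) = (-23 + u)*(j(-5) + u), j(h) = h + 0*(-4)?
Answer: -9522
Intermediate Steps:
j(h) = h (j(h) = h + 0 = h)
m(U, u) = (-23 + u)*(-5 + u)
Z(G) = -26 - 56*G² (Z(G) = 2*(-13 - 28*G*G) = 2*(-13 - 28*G²) = -26 - 56*G²)
Z(-9) - m(34, -57) = (-26 - 56*(-9)²) - (115 + (-57)² - 28*(-57)) = (-26 - 56*81) - (115 + 3249 + 1596) = (-26 - 4536) - 1*4960 = -4562 - 4960 = -9522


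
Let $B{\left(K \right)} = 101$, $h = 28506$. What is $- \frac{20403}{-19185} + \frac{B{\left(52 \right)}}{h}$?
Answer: $\frac{194515201}{182295870} \approx 1.067$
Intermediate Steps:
$- \frac{20403}{-19185} + \frac{B{\left(52 \right)}}{h} = - \frac{20403}{-19185} + \frac{101}{28506} = \left(-20403\right) \left(- \frac{1}{19185}\right) + 101 \cdot \frac{1}{28506} = \frac{6801}{6395} + \frac{101}{28506} = \frac{194515201}{182295870}$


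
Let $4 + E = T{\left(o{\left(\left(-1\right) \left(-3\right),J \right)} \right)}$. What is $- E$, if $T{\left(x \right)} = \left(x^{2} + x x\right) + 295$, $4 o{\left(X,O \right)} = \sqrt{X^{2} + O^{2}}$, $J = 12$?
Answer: $- \frac{2481}{8} \approx -310.13$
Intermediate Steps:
$o{\left(X,O \right)} = \frac{\sqrt{O^{2} + X^{2}}}{4}$ ($o{\left(X,O \right)} = \frac{\sqrt{X^{2} + O^{2}}}{4} = \frac{\sqrt{O^{2} + X^{2}}}{4}$)
$T{\left(x \right)} = 295 + 2 x^{2}$ ($T{\left(x \right)} = \left(x^{2} + x^{2}\right) + 295 = 2 x^{2} + 295 = 295 + 2 x^{2}$)
$E = \frac{2481}{8}$ ($E = -4 + \left(295 + 2 \left(\frac{\sqrt{12^{2} + \left(\left(-1\right) \left(-3\right)\right)^{2}}}{4}\right)^{2}\right) = -4 + \left(295 + 2 \left(\frac{\sqrt{144 + 3^{2}}}{4}\right)^{2}\right) = -4 + \left(295 + 2 \left(\frac{\sqrt{144 + 9}}{4}\right)^{2}\right) = -4 + \left(295 + 2 \left(\frac{\sqrt{153}}{4}\right)^{2}\right) = -4 + \left(295 + 2 \left(\frac{3 \sqrt{17}}{4}\right)^{2}\right) = -4 + \left(295 + 2 \cdot \frac{153}{16}\right) = -4 + \left(295 + \frac{153}{8}\right) = -4 + \frac{2513}{8} = \frac{2481}{8} \approx 310.13$)
$- E = \left(-1\right) \frac{2481}{8} = - \frac{2481}{8}$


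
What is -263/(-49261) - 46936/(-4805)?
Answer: 2313378011/236699105 ≈ 9.7735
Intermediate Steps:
-263/(-49261) - 46936/(-4805) = -263*(-1/49261) - 46936*(-1/4805) = 263/49261 + 46936/4805 = 2313378011/236699105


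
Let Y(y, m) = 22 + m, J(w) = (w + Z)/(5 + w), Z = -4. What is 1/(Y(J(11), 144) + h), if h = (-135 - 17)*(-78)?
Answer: 1/12022 ≈ 8.3181e-5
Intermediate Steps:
J(w) = (-4 + w)/(5 + w) (J(w) = (w - 4)/(5 + w) = (-4 + w)/(5 + w))
h = 11856 (h = -152*(-78) = 11856)
1/(Y(J(11), 144) + h) = 1/((22 + 144) + 11856) = 1/(166 + 11856) = 1/12022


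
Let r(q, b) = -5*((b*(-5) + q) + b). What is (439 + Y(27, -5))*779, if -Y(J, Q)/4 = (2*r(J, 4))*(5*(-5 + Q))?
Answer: -16796019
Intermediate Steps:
r(q, b) = -5*q + 20*b (r(q, b) = -5*((-5*b + q) + b) = -5*((q - 5*b) + b) = -5*(q - 4*b) = -5*q + 20*b)
Y(J, Q) = -4*(-25 + 5*Q)*(160 - 10*J) (Y(J, Q) = -4*2*(-5*J + 20*4)*5*(-5 + Q) = -4*2*(-5*J + 80)*(-25 + 5*Q) = -4*2*(80 - 5*J)*(-25 + 5*Q) = -4*(160 - 10*J)*(-25 + 5*Q) = -4*(-25 + 5*Q)*(160 - 10*J))
(439 + Y(27, -5))*779 = (439 + 200*(-16 + 27)*(-5 - 5))*779 = (439 + 200*11*(-10))*779 = (439 - 22000)*779 = -21561*779 = -16796019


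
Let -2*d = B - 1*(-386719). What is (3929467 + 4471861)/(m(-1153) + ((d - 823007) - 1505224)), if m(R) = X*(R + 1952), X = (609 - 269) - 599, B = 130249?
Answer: -1050166/349207 ≈ -3.0073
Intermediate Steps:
X = -259 (X = 340 - 599 = -259)
d = -258484 (d = -(130249 - 1*(-386719))/2 = -(130249 + 386719)/2 = -1/2*516968 = -258484)
m(R) = -505568 - 259*R (m(R) = -259*(R + 1952) = -259*(1952 + R) = -505568 - 259*R)
(3929467 + 4471861)/(m(-1153) + ((d - 823007) - 1505224)) = (3929467 + 4471861)/((-505568 - 259*(-1153)) + ((-258484 - 823007) - 1505224)) = 8401328/((-505568 + 298627) + (-1081491 - 1505224)) = 8401328/(-206941 - 2586715) = 8401328/(-2793656) = 8401328*(-1/2793656) = -1050166/349207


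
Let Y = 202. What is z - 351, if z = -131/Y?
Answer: -71033/202 ≈ -351.65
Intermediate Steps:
z = -131/202 ≈ -0.64851
z - 351 = -131/202 - 351 = -71033/202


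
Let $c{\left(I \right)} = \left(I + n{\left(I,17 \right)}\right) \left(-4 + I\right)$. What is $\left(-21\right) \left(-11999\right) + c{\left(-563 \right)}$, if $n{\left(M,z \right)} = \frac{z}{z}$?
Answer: $570633$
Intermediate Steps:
$n{\left(M,z \right)} = 1$
$c{\left(I \right)} = \left(1 + I\right) \left(-4 + I\right)$ ($c{\left(I \right)} = \left(I + 1\right) \left(-4 + I\right) = \left(1 + I\right) \left(-4 + I\right)$)
$\left(-21\right) \left(-11999\right) + c{\left(-563 \right)} = \left(-21\right) \left(-11999\right) - \left(-1685 - 316969\right) = 251979 + \left(-4 + 316969 + 1689\right) = 251979 + 318654 = 570633$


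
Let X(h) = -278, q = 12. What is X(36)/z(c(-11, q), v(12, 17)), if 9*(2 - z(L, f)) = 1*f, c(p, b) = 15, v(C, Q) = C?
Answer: -417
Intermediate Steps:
z(L, f) = 2 - f/9
X(36)/z(c(-11, q), v(12, 17)) = -278/(2 - ⅑*12) = -278/(2 - 4/3) = -278/⅔ = -278*3/2 = -417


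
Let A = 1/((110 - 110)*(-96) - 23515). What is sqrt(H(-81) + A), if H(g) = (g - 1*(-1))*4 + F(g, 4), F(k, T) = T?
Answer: I*sqrt(174733874615)/23515 ≈ 17.776*I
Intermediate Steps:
A = -1/23515 (A = 1/(0*(-96) - 23515) = 1/(0 - 23515) = 1/(-23515) = -1/23515 ≈ -4.2526e-5)
H(g) = 8 + 4*g (H(g) = (g - 1*(-1))*4 + 4 = (g + 1)*4 + 4 = (1 + g)*4 + 4 = (4 + 4*g) + 4 = 8 + 4*g)
sqrt(H(-81) + A) = sqrt((8 + 4*(-81)) - 1/23515) = sqrt((8 - 324) - 1/23515) = sqrt(-316 - 1/23515) = sqrt(-7430741/23515) = I*sqrt(174733874615)/23515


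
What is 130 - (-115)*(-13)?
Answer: -1365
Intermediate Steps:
130 - (-115)*(-13) = 130 - 115*13 = 130 - 1495 = -1365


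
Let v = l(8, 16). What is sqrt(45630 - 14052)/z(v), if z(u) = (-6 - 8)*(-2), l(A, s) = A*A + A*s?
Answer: sqrt(31578)/28 ≈ 6.3465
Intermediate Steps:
l(A, s) = A**2 + A*s
v = 192 (v = 8*(8 + 16) = 8*24 = 192)
z(u) = 28 (z(u) = -14*(-2) = 28)
sqrt(45630 - 14052)/z(v) = sqrt(45630 - 14052)/28 = sqrt(31578)*(1/28) = sqrt(31578)/28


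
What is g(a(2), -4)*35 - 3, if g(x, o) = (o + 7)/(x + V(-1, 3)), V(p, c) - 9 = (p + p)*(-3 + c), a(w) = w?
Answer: 72/11 ≈ 6.5455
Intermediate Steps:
V(p, c) = 9 + 2*p*(-3 + c) (V(p, c) = 9 + (p + p)*(-3 + c) = 9 + (2*p)*(-3 + c) = 9 + 2*p*(-3 + c))
g(x, o) = (7 + o)/(9 + x) (g(x, o) = (o + 7)/(x + (9 - 6*(-1) + 2*3*(-1))) = (7 + o)/(x + (9 + 6 - 6)) = (7 + o)/(x + 9) = (7 + o)/(9 + x))
g(a(2), -4)*35 - 3 = ((7 - 4)/(9 + 2))*35 - 3 = (3/11)*35 - 3 = 105/11 - 3 = 72/11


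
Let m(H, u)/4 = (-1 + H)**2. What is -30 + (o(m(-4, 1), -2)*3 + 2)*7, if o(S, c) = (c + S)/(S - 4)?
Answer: 87/16 ≈ 5.4375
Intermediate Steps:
m(H, u) = 4*(-1 + H)**2
o(S, c) = (S + c)/(-4 + S)
-30 + (o(m(-4, 1), -2)*3 + 2)*7 = -30 + (((4*(-1 - 4)**2 - 2)/(-4 + 4*(-1 - 4)**2))*3 + 2)*7 = -30 + (((4*(-5)**2 - 2)/(-4 + 4*(-5)**2))*3 + 2)*7 = -30 + (((4*25 - 2)/(-4 + 4*25))*3 + 2)*7 = -30 + (((100 - 2)/(-4 + 100))*3 + 2)*7 = -30 + ((98/96)*3 + 2)*7 = -30 + (((1/96)*98)*3 + 2)*7 = -30 + ((49/48)*3 + 2)*7 = -30 + (49/16 + 2)*7 = -30 + (81/16)*7 = -30 + 567/16 = 87/16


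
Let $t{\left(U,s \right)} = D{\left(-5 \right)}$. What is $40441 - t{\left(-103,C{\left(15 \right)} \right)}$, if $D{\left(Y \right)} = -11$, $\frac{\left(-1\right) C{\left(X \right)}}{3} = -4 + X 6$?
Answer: $40452$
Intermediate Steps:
$C{\left(X \right)} = 12 - 18 X$ ($C{\left(X \right)} = - 3 \left(-4 + X 6\right) = - 3 \left(-4 + 6 X\right) = 12 - 18 X$)
$t{\left(U,s \right)} = -11$
$40441 - t{\left(-103,C{\left(15 \right)} \right)} = 40441 - -11 = 40441 + 11 = 40452$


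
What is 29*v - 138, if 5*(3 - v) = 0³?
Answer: -51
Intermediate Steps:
v = 3 (v = 3 - ⅕*0³ = 3 - ⅕*0 = 3 + 0 = 3)
29*v - 138 = 29*3 - 138 = 87 - 138 = -51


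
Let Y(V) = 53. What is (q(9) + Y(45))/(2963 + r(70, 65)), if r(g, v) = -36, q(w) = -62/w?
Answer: 415/26343 ≈ 0.015754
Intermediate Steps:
(q(9) + Y(45))/(2963 + r(70, 65)) = (-62/9 + 53)/(2963 - 36) = (-62*⅑ + 53)/2927 = (-62/9 + 53)*(1/2927) = (415/9)*(1/2927) = 415/26343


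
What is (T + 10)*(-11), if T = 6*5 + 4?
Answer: -484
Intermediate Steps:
T = 34 (T = 30 + 4 = 34)
(T + 10)*(-11) = (34 + 10)*(-11) = 44*(-11) = -484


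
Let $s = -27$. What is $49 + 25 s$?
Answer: $-626$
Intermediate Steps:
$49 + 25 s = 49 + 25 \left(-27\right) = 49 - 675 = -626$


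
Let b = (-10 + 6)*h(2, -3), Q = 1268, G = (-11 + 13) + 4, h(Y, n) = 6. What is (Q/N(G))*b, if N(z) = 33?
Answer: -10144/11 ≈ -922.18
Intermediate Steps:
G = 6 (G = 2 + 4 = 6)
b = -24 (b = (-10 + 6)*6 = -4*6 = -24)
(Q/N(G))*b = (1268/33)*(-24) = -10144/11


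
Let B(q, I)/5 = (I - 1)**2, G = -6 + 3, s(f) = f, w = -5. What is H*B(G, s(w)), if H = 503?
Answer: 90540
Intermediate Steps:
G = -3
B(q, I) = 5*(-1 + I)**2 (B(q, I) = 5*(I - 1)**2 = 5*(-1 + I)**2)
H*B(G, s(w)) = 503*(5*(-1 - 5)**2) = 503*(5*(-6)**2) = 503*(5*36) = 503*180 = 90540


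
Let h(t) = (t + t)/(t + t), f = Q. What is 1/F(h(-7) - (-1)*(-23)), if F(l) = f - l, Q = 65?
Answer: 1/87 ≈ 0.011494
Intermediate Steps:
f = 65
h(t) = 1 (h(t) = (2*t)/((2*t)) = (2*t)*(1/(2*t)) = 1)
F(l) = 65 - l
1/F(h(-7) - (-1)*(-23)) = 1/(65 - (1 - (-1)*(-23))) = 1/(65 - (1 - 1*23)) = 1/(65 - (1 - 23)) = 1/(65 - 1*(-22)) = 1/(65 + 22) = 1/87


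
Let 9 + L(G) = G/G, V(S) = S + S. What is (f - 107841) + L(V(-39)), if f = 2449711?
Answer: 2341862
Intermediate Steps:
V(S) = 2*S
L(G) = -8 (L(G) = -9 + G/G = -9 + 1 = -8)
(f - 107841) + L(V(-39)) = (2449711 - 107841) - 8 = 2341870 - 8 = 2341862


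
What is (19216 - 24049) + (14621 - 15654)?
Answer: -5866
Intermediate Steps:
(19216 - 24049) + (14621 - 15654) = -4833 - 1033 = -5866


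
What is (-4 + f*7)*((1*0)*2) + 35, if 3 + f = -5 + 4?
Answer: 35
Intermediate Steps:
f = -4 (f = -3 + (-5 + 4) = -3 - 1 = -4)
(-4 + f*7)*((1*0)*2) + 35 = (-4 - 4*7)*((1*0)*2) + 35 = (-4 - 28)*(0*2) + 35 = -32*0 + 35 = 0 + 35 = 35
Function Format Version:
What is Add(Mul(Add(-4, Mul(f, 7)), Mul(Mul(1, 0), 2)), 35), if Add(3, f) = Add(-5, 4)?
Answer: 35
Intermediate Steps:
f = -4 (f = Add(-3, Add(-5, 4)) = Add(-3, -1) = -4)
Add(Mul(Add(-4, Mul(f, 7)), Mul(Mul(1, 0), 2)), 35) = Add(Mul(Add(-4, Mul(-4, 7)), Mul(Mul(1, 0), 2)), 35) = Add(Mul(Add(-4, -28), Mul(0, 2)), 35) = Add(Mul(-32, 0), 35) = Add(0, 35) = 35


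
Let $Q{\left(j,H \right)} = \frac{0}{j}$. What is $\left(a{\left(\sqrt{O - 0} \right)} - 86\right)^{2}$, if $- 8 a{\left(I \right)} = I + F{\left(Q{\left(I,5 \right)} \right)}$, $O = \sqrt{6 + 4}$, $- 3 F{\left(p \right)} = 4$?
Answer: $\frac{\left(2060 + 3 \sqrt[4]{10}\right)^{2}}{576} \approx 7405.6$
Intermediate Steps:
$Q{\left(j,H \right)} = 0$
$F{\left(p \right)} = - \frac{4}{3}$ ($F{\left(p \right)} = \left(- \frac{1}{3}\right) 4 = - \frac{4}{3}$)
$O = \sqrt{10} \approx 3.1623$
$a{\left(I \right)} = \frac{1}{6} - \frac{I}{8}$ ($a{\left(I \right)} = - \frac{I - \frac{4}{3}}{8} = - \frac{- \frac{4}{3} + I}{8} = \frac{1}{6} - \frac{I}{8}$)
$\left(a{\left(\sqrt{O - 0} \right)} - 86\right)^{2} = \left(\left(\frac{1}{6} - \frac{\sqrt{\sqrt{10} - 0}}{8}\right) - 86\right)^{2} = \left(\left(\frac{1}{6} - \frac{\sqrt{\sqrt{10} + 0}}{8}\right) - 86\right)^{2} = \left(\left(\frac{1}{6} - \frac{\sqrt{\sqrt{10}}}{8}\right) - 86\right)^{2} = \left(\left(\frac{1}{6} - \frac{\sqrt[4]{10}}{8}\right) - 86\right)^{2} = \left(- \frac{515}{6} - \frac{\sqrt[4]{10}}{8}\right)^{2}$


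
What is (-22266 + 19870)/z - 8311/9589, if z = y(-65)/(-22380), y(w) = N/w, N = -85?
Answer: 6684417348073/163013 ≈ 4.1005e+7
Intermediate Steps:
y(w) = -85/w
z = -17/290940 (z = -85/(-65)/(-22380) = -85*(-1/65)*(-1/22380) = (17/13)*(-1/22380) = -17/290940 ≈ -5.8431e-5)
(-22266 + 19870)/z - 8311/9589 = (-22266 + 19870)/(-17/290940) - 8311/9589 = -2396*(-290940/17) - 8311*1/9589 = 697092240/17 - 8311/9589 = 6684417348073/163013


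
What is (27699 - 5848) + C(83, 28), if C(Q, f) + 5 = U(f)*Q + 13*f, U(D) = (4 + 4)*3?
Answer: 24202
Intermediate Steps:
U(D) = 24 (U(D) = 8*3 = 24)
C(Q, f) = -5 + 13*f + 24*Q (C(Q, f) = -5 + (24*Q + 13*f) = -5 + (13*f + 24*Q) = -5 + 13*f + 24*Q)
(27699 - 5848) + C(83, 28) = (27699 - 5848) + (-5 + 13*28 + 24*83) = 21851 + (-5 + 364 + 1992) = 21851 + 2351 = 24202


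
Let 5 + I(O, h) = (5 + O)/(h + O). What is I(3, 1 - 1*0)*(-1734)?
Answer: 5202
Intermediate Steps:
I(O, h) = -5 + (5 + O)/(O + h) (I(O, h) = -5 + (5 + O)/(h + O) = -5 + (5 + O)/(O + h))
I(3, 1 - 1*0)*(-1734) = ((5 - 5*(1 - 1*0) - 4*3)/(3 + (1 - 1*0)))*(-1734) = ((5 - 5*(1 + 0) - 12)/(3 + (1 + 0)))*(-1734) = ((5 - 5*1 - 12)/(3 + 1))*(-1734) = ((5 - 5 - 12)/4)*(-1734) = ((¼)*(-12))*(-1734) = -3*(-1734) = 5202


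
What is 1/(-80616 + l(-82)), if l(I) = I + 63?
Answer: -1/80635 ≈ -1.2402e-5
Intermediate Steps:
l(I) = 63 + I
1/(-80616 + l(-82)) = 1/(-80616 + (63 - 82)) = 1/(-80616 - 19) = 1/(-80635) = -1/80635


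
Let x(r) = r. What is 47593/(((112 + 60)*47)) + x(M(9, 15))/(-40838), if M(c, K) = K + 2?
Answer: 971732753/165067196 ≈ 5.8869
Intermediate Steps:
M(c, K) = 2 + K
47593/(((112 + 60)*47)) + x(M(9, 15))/(-40838) = 47593/(((112 + 60)*47)) + (2 + 15)/(-40838) = 47593/((172*47)) + 17*(-1/40838) = 47593/8084 - 17/40838 = 971732753/165067196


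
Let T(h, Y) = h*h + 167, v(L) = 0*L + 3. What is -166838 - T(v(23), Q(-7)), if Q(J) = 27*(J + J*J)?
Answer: -167014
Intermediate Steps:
Q(J) = 27*J + 27*J² (Q(J) = 27*(J + J²) = 27*J + 27*J²)
v(L) = 3 (v(L) = 0 + 3 = 3)
T(h, Y) = 167 + h² (T(h, Y) = h² + 167 = 167 + h²)
-166838 - T(v(23), Q(-7)) = -166838 - (167 + 3²) = -166838 - (167 + 9) = -166838 - 1*176 = -166838 - 176 = -167014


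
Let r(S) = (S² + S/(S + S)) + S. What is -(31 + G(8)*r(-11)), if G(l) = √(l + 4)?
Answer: -31 - 221*√3 ≈ -413.78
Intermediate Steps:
r(S) = ½ + S + S² (r(S) = (S² + S/((2*S))) + S = (S² + (1/(2*S))*S) + S = (S² + ½) + S = (½ + S²) + S = ½ + S + S²)
G(l) = √(4 + l)
-(31 + G(8)*r(-11)) = -(31 + √(4 + 8)*(½ - 11 + (-11)²)) = -(31 + √12*(½ - 11 + 121)) = -(31 + (2*√3)*(221/2)) = -(31 + 221*√3) = -31 - 221*√3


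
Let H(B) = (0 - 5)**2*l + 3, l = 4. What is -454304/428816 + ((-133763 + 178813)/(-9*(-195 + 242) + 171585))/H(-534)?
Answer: -249684959617/236246607243 ≈ -1.0569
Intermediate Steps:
H(B) = 103 (H(B) = (0 - 5)**2*4 + 3 = (-5)**2*4 + 3 = 25*4 + 3 = 100 + 3 = 103)
-454304/428816 + ((-133763 + 178813)/(-9*(-195 + 242) + 171585))/H(-534) = -454304/428816 + ((-133763 + 178813)/(-9*(-195 + 242) + 171585))/103 = -454304*1/428816 + (45050/(-9*47 + 171585))*(1/103) = -28394/26801 + (45050/(-423 + 171585))*(1/103) = -28394/26801 + (45050/171162)*(1/103) = -28394/26801 + (45050*(1/171162))*(1/103) = -28394/26801 + (22525/85581)*(1/103) = -28394/26801 + 22525/8814843 = -249684959617/236246607243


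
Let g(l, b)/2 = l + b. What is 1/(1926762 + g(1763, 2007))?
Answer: 1/1934302 ≈ 5.1698e-7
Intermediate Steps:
g(l, b) = 2*b + 2*l (g(l, b) = 2*(l + b) = 2*(b + l) = 2*b + 2*l)
1/(1926762 + g(1763, 2007)) = 1/(1926762 + (2*2007 + 2*1763)) = 1/(1926762 + (4014 + 3526)) = 1/(1926762 + 7540) = 1/1934302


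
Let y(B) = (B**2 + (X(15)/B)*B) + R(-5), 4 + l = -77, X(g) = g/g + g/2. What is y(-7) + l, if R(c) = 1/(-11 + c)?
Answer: -377/16 ≈ -23.563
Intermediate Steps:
X(g) = 1 + g/2 (X(g) = 1 + g*(1/2) = 1 + g/2)
l = -81 (l = -4 - 77 = -81)
y(B) = 135/16 + B**2 (y(B) = (B**2 + ((1 + (1/2)*15)/B)*B) + 1/(-11 - 5) = (B**2 + ((1 + 15/2)/B)*B) + 1/(-16) = (B**2 + (17/(2*B))*B) - 1/16 = (B**2 + 17/2) - 1/16 = (17/2 + B**2) - 1/16 = 135/16 + B**2)
y(-7) + l = (135/16 + (-7)**2) - 81 = (135/16 + 49) - 81 = 919/16 - 81 = -377/16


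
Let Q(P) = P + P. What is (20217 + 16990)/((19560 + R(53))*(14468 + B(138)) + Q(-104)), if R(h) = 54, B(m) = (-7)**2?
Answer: 37207/284736230 ≈ 0.00013067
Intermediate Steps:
B(m) = 49
Q(P) = 2*P
(20217 + 16990)/((19560 + R(53))*(14468 + B(138)) + Q(-104)) = (20217 + 16990)/((19560 + 54)*(14468 + 49) + 2*(-104)) = 37207/(19614*14517 - 208) = 37207/(284736438 - 208) = 37207/284736230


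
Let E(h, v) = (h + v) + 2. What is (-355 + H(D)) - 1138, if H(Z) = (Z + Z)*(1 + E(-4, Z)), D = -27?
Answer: 19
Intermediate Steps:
E(h, v) = 2 + h + v
H(Z) = 2*Z*(-1 + Z) (H(Z) = (Z + Z)*(1 + (2 - 4 + Z)) = (2*Z)*(1 + (-2 + Z)) = (2*Z)*(-1 + Z) = 2*Z*(-1 + Z))
(-355 + H(D)) - 1138 = (-355 + 2*(-27)*(-1 - 27)) - 1138 = (-355 + 2*(-27)*(-28)) - 1138 = (-355 + 1512) - 1138 = 1157 - 1138 = 19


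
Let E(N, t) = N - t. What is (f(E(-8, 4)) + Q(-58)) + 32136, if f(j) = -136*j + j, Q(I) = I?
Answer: 33698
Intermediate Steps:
f(j) = -135*j
(f(E(-8, 4)) + Q(-58)) + 32136 = (-135*(-8 - 1*4) - 58) + 32136 = (-135*(-8 - 4) - 58) + 32136 = (-135*(-12) - 58) + 32136 = (1620 - 58) + 32136 = 1562 + 32136 = 33698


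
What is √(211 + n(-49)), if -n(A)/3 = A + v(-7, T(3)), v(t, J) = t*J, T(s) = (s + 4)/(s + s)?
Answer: 3*√170/2 ≈ 19.558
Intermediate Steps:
T(s) = (4 + s)/(2*s) (T(s) = (4 + s)/((2*s)) = (4 + s)*(1/(2*s)) = (4 + s)/(2*s))
v(t, J) = J*t
n(A) = 49/2 - 3*A (n(A) = -3*(A + ((½)*(4 + 3)/3)*(-7)) = -3*(A + ((½)*(⅓)*7)*(-7)) = -3*(A + (7/6)*(-7)) = -3*(A - 49/6) = -3*(-49/6 + A) = 49/2 - 3*A)
√(211 + n(-49)) = √(211 + (49/2 - 3*(-49))) = √(211 + (49/2 + 147)) = √(211 + 343/2) = √(765/2) = 3*√170/2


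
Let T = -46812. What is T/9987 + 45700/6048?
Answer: 14440577/5033448 ≈ 2.8689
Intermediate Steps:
T/9987 + 45700/6048 = -46812/9987 + 45700/6048 = -46812*1/9987 + 45700*(1/6048) = -15604/3329 + 11425/1512 = 14440577/5033448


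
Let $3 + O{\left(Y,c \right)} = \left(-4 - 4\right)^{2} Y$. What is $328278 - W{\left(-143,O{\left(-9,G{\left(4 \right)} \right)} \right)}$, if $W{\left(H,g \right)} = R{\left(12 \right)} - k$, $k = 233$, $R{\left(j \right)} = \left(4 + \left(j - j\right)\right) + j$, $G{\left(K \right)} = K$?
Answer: $328495$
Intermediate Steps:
$R{\left(j \right)} = 4 + j$ ($R{\left(j \right)} = \left(4 + 0\right) + j = 4 + j$)
$O{\left(Y,c \right)} = -3 + 64 Y$ ($O{\left(Y,c \right)} = -3 + \left(-4 - 4\right)^{2} Y = -3 + \left(-8\right)^{2} Y = -3 + 64 Y$)
$W{\left(H,g \right)} = -217$ ($W{\left(H,g \right)} = \left(4 + 12\right) - 233 = 16 - 233 = -217$)
$328278 - W{\left(-143,O{\left(-9,G{\left(4 \right)} \right)} \right)} = 328278 - -217 = 328278 + 217 = 328495$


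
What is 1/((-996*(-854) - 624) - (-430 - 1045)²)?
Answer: -1/1325665 ≈ -7.5434e-7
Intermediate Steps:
1/((-996*(-854) - 624) - (-430 - 1045)²) = 1/((850584 - 624) - 1*(-1475)²) = 1/(849960 - 1*2175625) = 1/(849960 - 2175625) = 1/(-1325665) = -1/1325665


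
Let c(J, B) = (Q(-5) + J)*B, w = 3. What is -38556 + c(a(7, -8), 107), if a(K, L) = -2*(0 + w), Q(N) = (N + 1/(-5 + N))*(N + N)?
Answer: -33741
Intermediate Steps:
Q(N) = 2*N*(N + 1/(-5 + N)) (Q(N) = (N + 1/(-5 + N))*(2*N) = 2*N*(N + 1/(-5 + N)))
a(K, L) = -6 (a(K, L) = -2*(0 + 3) = -2*3 = -6)
c(J, B) = B*(51 + J) (c(J, B) = (2*(-5)*(1 + (-5)**2 - 5*(-5))/(-5 - 5) + J)*B = (2*(-5)*(1 + 25 + 25)/(-10) + J)*B = (2*(-5)*(-1/10)*51 + J)*B = (51 + J)*B = B*(51 + J))
-38556 + c(a(7, -8), 107) = -38556 + 107*(51 - 6) = -38556 + 107*45 = -38556 + 4815 = -33741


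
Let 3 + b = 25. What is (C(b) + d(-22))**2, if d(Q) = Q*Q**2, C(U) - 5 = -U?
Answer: 113742225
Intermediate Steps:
b = 22 (b = -3 + 25 = 22)
C(U) = 5 - U
d(Q) = Q**3
(C(b) + d(-22))**2 = ((5 - 1*22) + (-22)**3)**2 = ((5 - 22) - 10648)**2 = (-17 - 10648)**2 = (-10665)**2 = 113742225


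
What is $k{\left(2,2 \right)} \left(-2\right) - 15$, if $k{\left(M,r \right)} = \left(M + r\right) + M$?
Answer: $-27$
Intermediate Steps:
$k{\left(M,r \right)} = r + 2 M$
$k{\left(2,2 \right)} \left(-2\right) - 15 = \left(2 + 2 \cdot 2\right) \left(-2\right) - 15 = \left(2 + 4\right) \left(-2\right) - 15 = 6 \left(-2\right) - 15 = -12 - 15 = -27$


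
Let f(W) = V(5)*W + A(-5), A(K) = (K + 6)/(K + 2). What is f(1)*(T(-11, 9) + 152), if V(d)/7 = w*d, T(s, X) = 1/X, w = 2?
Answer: 286121/27 ≈ 10597.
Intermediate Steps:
A(K) = (6 + K)/(2 + K)
V(d) = 14*d (V(d) = 7*(2*d) = 14*d)
f(W) = -⅓ + 70*W (f(W) = (14*5)*W + (6 - 5)/(2 - 5) = 70*W + 1/(-3) = 70*W - ⅓*1 = 70*W - ⅓ = -⅓ + 70*W)
f(1)*(T(-11, 9) + 152) = (-⅓ + 70*1)*(1/9 + 152) = (-⅓ + 70)*(⅑ + 152) = (209/3)*(1369/9) = 286121/27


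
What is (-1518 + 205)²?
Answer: 1723969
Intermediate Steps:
(-1518 + 205)² = (-1313)² = 1723969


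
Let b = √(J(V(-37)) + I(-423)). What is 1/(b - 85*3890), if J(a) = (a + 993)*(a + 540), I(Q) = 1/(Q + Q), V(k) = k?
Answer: -279729900/92492284620673 - 3*√38240546738/92492284620673 ≈ -3.0307e-6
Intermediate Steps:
I(Q) = 1/(2*Q)
J(a) = (540 + a)*(993 + a) (J(a) = (993 + a)*(540 + a) = (540 + a)*(993 + a))
b = √38240546738/282 (b = √((536220 + (-37)² + 1533*(-37)) + (½)/(-423)) = √((536220 + 1369 - 56721) + (½)*(-1/423)) = √(480868 - 1/846) = √(406814327/846) = √38240546738/282 ≈ 693.45)
1/(b - 85*3890) = 1/(√38240546738/282 - 85*3890) = 1/(√38240546738/282 - 330650) = 1/(-330650 + √38240546738/282)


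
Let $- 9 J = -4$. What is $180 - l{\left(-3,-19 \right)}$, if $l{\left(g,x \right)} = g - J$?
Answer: $\frac{1651}{9} \approx 183.44$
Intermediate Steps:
$J = \frac{4}{9}$ ($J = \left(- \frac{1}{9}\right) \left(-4\right) = \frac{4}{9} \approx 0.44444$)
$l{\left(g,x \right)} = - \frac{4}{9} + g$ ($l{\left(g,x \right)} = g - \frac{4}{9} = - \frac{4}{9} + g$)
$180 - l{\left(-3,-19 \right)} = 180 - \left(- \frac{4}{9} - 3\right) = 180 - - \frac{31}{9} = 180 + \frac{31}{9} = \frac{1651}{9}$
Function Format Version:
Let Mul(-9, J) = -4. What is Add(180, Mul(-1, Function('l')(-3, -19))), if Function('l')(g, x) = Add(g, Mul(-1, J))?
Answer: Rational(1651, 9) ≈ 183.44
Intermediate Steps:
J = Rational(4, 9) (J = Mul(Rational(-1, 9), -4) = Rational(4, 9) ≈ 0.44444)
Function('l')(g, x) = Add(Rational(-4, 9), g) (Function('l')(g, x) = Add(g, Mul(-1, Rational(4, 9))) = Add(g, Rational(-4, 9)) = Add(Rational(-4, 9), g))
Add(180, Mul(-1, Function('l')(-3, -19))) = Add(180, Mul(-1, Add(Rational(-4, 9), -3))) = Add(180, Mul(-1, Rational(-31, 9))) = Add(180, Rational(31, 9)) = Rational(1651, 9)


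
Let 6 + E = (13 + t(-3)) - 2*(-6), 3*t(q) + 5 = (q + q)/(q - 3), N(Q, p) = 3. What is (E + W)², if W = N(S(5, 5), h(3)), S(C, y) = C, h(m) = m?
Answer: 3844/9 ≈ 427.11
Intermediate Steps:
t(q) = -5/3 + 2*q/(3*(-3 + q)) (t(q) = -5/3 + ((q + q)/(q - 3))/3 = -5/3 + ((2*q)/(-3 + q))/3 = -5/3 + (2*q/(-3 + q))/3 = -5/3 + 2*q/(3*(-3 + q)))
W = 3
E = 53/3 (E = -6 + ((13 + (5 - 1*(-3))/(-3 - 3)) - 2*(-6)) = -6 + ((13 + (5 + 3)/(-6)) + 12) = -6 + ((13 - ⅙*8) + 12) = -6 + ((13 - 4/3) + 12) = -6 + (35/3 + 12) = -6 + 71/3 = 53/3 ≈ 17.667)
(E + W)² = (53/3 + 3)² = (62/3)² = 3844/9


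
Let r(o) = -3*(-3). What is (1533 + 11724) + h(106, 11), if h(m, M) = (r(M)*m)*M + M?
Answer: 23762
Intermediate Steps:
r(o) = 9
h(m, M) = M + 9*M*m (h(m, M) = (9*m)*M + M = 9*M*m + M = M + 9*M*m)
(1533 + 11724) + h(106, 11) = (1533 + 11724) + 11*(1 + 9*106) = 13257 + 11*(1 + 954) = 13257 + 11*955 = 13257 + 10505 = 23762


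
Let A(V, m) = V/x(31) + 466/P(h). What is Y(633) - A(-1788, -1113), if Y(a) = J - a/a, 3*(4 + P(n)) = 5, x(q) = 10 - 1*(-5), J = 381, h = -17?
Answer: 24462/35 ≈ 698.91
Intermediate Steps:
x(q) = 15 (x(q) = 10 + 5 = 15)
P(n) = -7/3 (P(n) = -4 + (⅓)*5 = -4 + 5/3 = -7/3)
A(V, m) = -1398/7 + V/15 (A(V, m) = V/15 + 466/(-7/3) = V*(1/15) + 466*(-3/7) = V/15 - 1398/7 = -1398/7 + V/15)
Y(a) = 380 (Y(a) = 381 - a/a = 381 - 1*1 = 381 - 1 = 380)
Y(633) - A(-1788, -1113) = 380 - (-1398/7 + (1/15)*(-1788)) = 380 - (-1398/7 - 596/5) = 380 - 1*(-11162/35) = 380 + 11162/35 = 24462/35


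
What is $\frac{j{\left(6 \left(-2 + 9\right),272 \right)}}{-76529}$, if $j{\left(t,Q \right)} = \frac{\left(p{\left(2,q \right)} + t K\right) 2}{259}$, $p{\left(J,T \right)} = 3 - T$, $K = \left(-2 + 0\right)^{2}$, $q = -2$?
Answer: $- \frac{346}{19821011} \approx -1.7456 \cdot 10^{-5}$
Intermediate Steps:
$K = 4$ ($K = \left(-2\right)^{2} = 4$)
$j{\left(t,Q \right)} = \frac{10}{259} + \frac{8 t}{259}$ ($j{\left(t,Q \right)} = \frac{\left(\left(3 - -2\right) + t 4\right) 2}{259} = \left(\left(3 + 2\right) + 4 t\right) 2 \cdot \frac{1}{259} = \left(5 + 4 t\right) 2 \cdot \frac{1}{259} = \left(10 + 8 t\right) \frac{1}{259} = \frac{10}{259} + \frac{8 t}{259}$)
$\frac{j{\left(6 \left(-2 + 9\right),272 \right)}}{-76529} = \frac{\frac{10}{259} + \frac{8 \cdot 6 \left(-2 + 9\right)}{259}}{-76529} = \left(\frac{10}{259} + \frac{8 \cdot 6 \cdot 7}{259}\right) \left(- \frac{1}{76529}\right) = \left(\frac{10}{259} + \frac{8}{259} \cdot 42\right) \left(- \frac{1}{76529}\right) = \left(\frac{10}{259} + \frac{48}{37}\right) \left(- \frac{1}{76529}\right) = \frac{346}{259} \left(- \frac{1}{76529}\right) = - \frac{346}{19821011}$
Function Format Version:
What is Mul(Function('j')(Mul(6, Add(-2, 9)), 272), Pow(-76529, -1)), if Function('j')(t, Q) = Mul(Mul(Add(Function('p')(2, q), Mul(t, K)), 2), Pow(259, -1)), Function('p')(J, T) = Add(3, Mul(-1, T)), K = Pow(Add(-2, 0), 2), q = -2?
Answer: Rational(-346, 19821011) ≈ -1.7456e-5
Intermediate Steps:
K = 4 (K = Pow(-2, 2) = 4)
Function('j')(t, Q) = Add(Rational(10, 259), Mul(Rational(8, 259), t)) (Function('j')(t, Q) = Mul(Mul(Add(Add(3, Mul(-1, -2)), Mul(t, 4)), 2), Pow(259, -1)) = Mul(Mul(Add(Add(3, 2), Mul(4, t)), 2), Rational(1, 259)) = Mul(Mul(Add(5, Mul(4, t)), 2), Rational(1, 259)) = Mul(Add(10, Mul(8, t)), Rational(1, 259)) = Add(Rational(10, 259), Mul(Rational(8, 259), t)))
Mul(Function('j')(Mul(6, Add(-2, 9)), 272), Pow(-76529, -1)) = Mul(Add(Rational(10, 259), Mul(Rational(8, 259), Mul(6, Add(-2, 9)))), Pow(-76529, -1)) = Mul(Add(Rational(10, 259), Mul(Rational(8, 259), Mul(6, 7))), Rational(-1, 76529)) = Mul(Add(Rational(10, 259), Mul(Rational(8, 259), 42)), Rational(-1, 76529)) = Mul(Add(Rational(10, 259), Rational(48, 37)), Rational(-1, 76529)) = Mul(Rational(346, 259), Rational(-1, 76529)) = Rational(-346, 19821011)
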